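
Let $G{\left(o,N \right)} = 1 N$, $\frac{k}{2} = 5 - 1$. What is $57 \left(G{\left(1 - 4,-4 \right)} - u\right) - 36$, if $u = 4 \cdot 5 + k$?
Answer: $-1860$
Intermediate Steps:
$k = 8$ ($k = 2 \left(5 - 1\right) = 2 \cdot 4 = 8$)
$G{\left(o,N \right)} = N$
$u = 28$ ($u = 4 \cdot 5 + 8 = 20 + 8 = 28$)
$57 \left(G{\left(1 - 4,-4 \right)} - u\right) - 36 = 57 \left(-4 - 28\right) - 36 = 57 \left(-32\right) - 36 = -1824 - 36 = -1860$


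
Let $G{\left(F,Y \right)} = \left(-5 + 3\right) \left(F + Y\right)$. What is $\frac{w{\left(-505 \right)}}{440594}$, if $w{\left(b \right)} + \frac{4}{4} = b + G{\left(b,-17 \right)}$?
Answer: $\frac{269}{220297} \approx 0.0012211$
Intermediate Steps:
$G{\left(F,Y \right)} = - 2 F - 2 Y$ ($G{\left(F,Y \right)} = - 2 \left(F + Y\right) = - 2 F - 2 Y$)
$w{\left(b \right)} = 33 - b$ ($w{\left(b \right)} = -1 + \left(b - \left(-34 + 2 b\right)\right) = -1 - \left(-34 + b\right) = 33 - b$)
$\frac{w{\left(-505 \right)}}{440594} = \frac{33 - -505}{440594} = \left(33 + 505\right) \frac{1}{440594} = 538 \cdot \frac{1}{440594} = \frac{269}{220297}$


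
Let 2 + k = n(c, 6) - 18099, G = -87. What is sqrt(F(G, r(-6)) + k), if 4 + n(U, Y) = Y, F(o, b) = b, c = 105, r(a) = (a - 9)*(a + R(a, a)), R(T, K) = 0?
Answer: 3*I*sqrt(2001) ≈ 134.2*I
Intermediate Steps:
r(a) = a*(-9 + a) (r(a) = (a - 9)*(a + 0) = (-9 + a)*a = a*(-9 + a))
n(U, Y) = -4 + Y
k = -18099 (k = -2 + ((-4 + 6) - 18099) = -2 + (2 - 18099) = -2 - 18097 = -18099)
sqrt(F(G, r(-6)) + k) = sqrt(-6*(-9 - 6) - 18099) = sqrt(-6*(-15) - 18099) = sqrt(90 - 18099) = sqrt(-18009) = 3*I*sqrt(2001)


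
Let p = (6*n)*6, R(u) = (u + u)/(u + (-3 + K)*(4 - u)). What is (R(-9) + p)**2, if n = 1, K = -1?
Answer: 4901796/3721 ≈ 1317.3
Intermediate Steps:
R(u) = 2*u/(-16 + 5*u) (R(u) = (u + u)/(u + (-3 - 1)*(4 - u)) = (2*u)/(u - 4*(4 - u)) = (2*u)/(u + (-16 + 4*u)) = (2*u)/(-16 + 5*u) = 2*u/(-16 + 5*u))
p = 36 (p = (6*1)*6 = 6*6 = 36)
(R(-9) + p)**2 = (2*(-9)/(-16 + 5*(-9)) + 36)**2 = (2*(-9)/(-16 - 45) + 36)**2 = (2*(-9)/(-61) + 36)**2 = (2*(-9)*(-1/61) + 36)**2 = (18/61 + 36)**2 = (2214/61)**2 = 4901796/3721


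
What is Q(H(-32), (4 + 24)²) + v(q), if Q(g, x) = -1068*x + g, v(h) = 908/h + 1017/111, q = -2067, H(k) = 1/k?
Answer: -2049155831071/2447328 ≈ -8.3730e+5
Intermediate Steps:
v(h) = 339/37 + 908/h (v(h) = 908/h + 1017*(1/111) = 908/h + 339/37 = 339/37 + 908/h)
Q(g, x) = g - 1068*x
Q(H(-32), (4 + 24)²) + v(q) = (1/(-32) - 1068*(4 + 24)²) + (339/37 + 908/(-2067)) = (-1/32 - 1068*28²) + (339/37 + 908*(-1/2067)) = (-1/32 - 1068*784) + (339/37 - 908/2067) = (-1/32 - 837312) + 667117/76479 = -26793985/32 + 667117/76479 = -2049155831071/2447328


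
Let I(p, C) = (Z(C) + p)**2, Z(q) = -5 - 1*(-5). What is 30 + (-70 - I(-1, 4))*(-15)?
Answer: 1095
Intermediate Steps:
Z(q) = 0 (Z(q) = -5 + 5 = 0)
I(p, C) = p**2 (I(p, C) = (0 + p)**2 = p**2)
30 + (-70 - I(-1, 4))*(-15) = 30 + (-70 - 1*(-1)**2)*(-15) = 30 + (-70 - 1*1)*(-15) = 30 + (-70 - 1)*(-15) = 30 - 71*(-15) = 30 + 1065 = 1095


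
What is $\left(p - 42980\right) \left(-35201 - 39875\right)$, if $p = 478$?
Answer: $3190880152$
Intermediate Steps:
$\left(p - 42980\right) \left(-35201 - 39875\right) = \left(478 - 42980\right) \left(-35201 - 39875\right) = \left(-42502\right) \left(-75076\right) = 3190880152$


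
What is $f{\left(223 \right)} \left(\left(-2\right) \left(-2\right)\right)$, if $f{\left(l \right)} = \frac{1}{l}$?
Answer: $\frac{4}{223} \approx 0.017937$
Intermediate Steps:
$f{\left(223 \right)} \left(\left(-2\right) \left(-2\right)\right) = \frac{\left(-2\right) \left(-2\right)}{223} = \frac{1}{223} \cdot 4 = \frac{4}{223}$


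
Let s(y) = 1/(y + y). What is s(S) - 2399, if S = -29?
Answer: -139143/58 ≈ -2399.0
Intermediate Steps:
s(y) = 1/(2*y)
s(S) - 2399 = (½)/(-29) - 2399 = (½)*(-1/29) - 2399 = -1/58 - 2399 = -139143/58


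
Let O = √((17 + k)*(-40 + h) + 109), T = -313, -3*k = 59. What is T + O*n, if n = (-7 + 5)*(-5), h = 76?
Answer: -313 + 10*√13 ≈ -276.94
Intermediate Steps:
k = -59/3 (k = -⅓*59 = -59/3 ≈ -19.667)
n = 10 (n = -2*(-5) = 10)
O = √13 (O = √((17 - 59/3)*(-40 + 76) + 109) = √(-8/3*36 + 109) = √(-96 + 109) = √13 ≈ 3.6056)
T + O*n = -313 + √13*10 = -313 + 10*√13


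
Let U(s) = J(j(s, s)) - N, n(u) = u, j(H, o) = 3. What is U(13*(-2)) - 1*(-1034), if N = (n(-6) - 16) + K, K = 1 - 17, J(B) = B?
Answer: 1075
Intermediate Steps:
K = -16
N = -38 (N = (-6 - 16) - 16 = -22 - 16 = -38)
U(s) = 41 (U(s) = 3 - 1*(-38) = 3 + 38 = 41)
U(13*(-2)) - 1*(-1034) = 41 - 1*(-1034) = 41 + 1034 = 1075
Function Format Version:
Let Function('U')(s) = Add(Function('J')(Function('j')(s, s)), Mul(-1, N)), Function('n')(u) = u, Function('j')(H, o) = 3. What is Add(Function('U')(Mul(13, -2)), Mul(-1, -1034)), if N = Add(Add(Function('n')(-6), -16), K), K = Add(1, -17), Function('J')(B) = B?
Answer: 1075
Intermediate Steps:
K = -16
N = -38 (N = Add(Add(-6, -16), -16) = Add(-22, -16) = -38)
Function('U')(s) = 41 (Function('U')(s) = Add(3, Mul(-1, -38)) = Add(3, 38) = 41)
Add(Function('U')(Mul(13, -2)), Mul(-1, -1034)) = Add(41, Mul(-1, -1034)) = Add(41, 1034) = 1075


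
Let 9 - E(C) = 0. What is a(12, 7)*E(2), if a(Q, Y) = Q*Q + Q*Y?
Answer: 2052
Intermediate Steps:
E(C) = 9 (E(C) = 9 - 1*0 = 9 + 0 = 9)
a(Q, Y) = Q² + Q*Y
a(12, 7)*E(2) = (12*(12 + 7))*9 = (12*19)*9 = 228*9 = 2052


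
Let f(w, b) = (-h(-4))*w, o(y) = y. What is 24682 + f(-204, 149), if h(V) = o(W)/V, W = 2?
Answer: 24580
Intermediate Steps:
h(V) = 2/V
f(w, b) = w/2 (f(w, b) = (-2/(-4))*w = (-2*(-1)/4)*w = (-1*(-1/2))*w = w/2)
24682 + f(-204, 149) = 24682 + (1/2)*(-204) = 24682 - 102 = 24580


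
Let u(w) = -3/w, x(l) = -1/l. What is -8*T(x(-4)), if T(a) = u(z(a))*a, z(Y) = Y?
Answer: 24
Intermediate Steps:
T(a) = -3 (T(a) = (-3/a)*a = -3)
-8*T(x(-4)) = -8*(-3) = 24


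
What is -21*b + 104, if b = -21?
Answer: 545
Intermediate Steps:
-21*b + 104 = -21*(-21) + 104 = 441 + 104 = 545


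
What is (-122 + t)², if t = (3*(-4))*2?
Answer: 21316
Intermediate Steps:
t = -24 (t = -12*2 = -24)
(-122 + t)² = (-122 - 24)² = (-146)² = 21316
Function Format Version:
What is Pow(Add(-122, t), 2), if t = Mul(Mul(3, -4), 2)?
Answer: 21316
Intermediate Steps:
t = -24 (t = Mul(-12, 2) = -24)
Pow(Add(-122, t), 2) = Pow(Add(-122, -24), 2) = Pow(-146, 2) = 21316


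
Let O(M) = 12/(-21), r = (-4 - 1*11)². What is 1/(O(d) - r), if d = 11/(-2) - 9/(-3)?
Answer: -7/1579 ≈ -0.0044332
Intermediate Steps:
r = 225 (r = (-4 - 11)² = (-15)² = 225)
d = -5/2 (d = 11*(-½) - 9*(-⅓) = -11/2 + 3 = -5/2 ≈ -2.5000)
O(M) = -4/7 (O(M) = 12*(-1/21) = -4/7)
1/(O(d) - r) = 1/(-4/7 - 1*225) = 1/(-4/7 - 225) = 1/(-1579/7) = -7/1579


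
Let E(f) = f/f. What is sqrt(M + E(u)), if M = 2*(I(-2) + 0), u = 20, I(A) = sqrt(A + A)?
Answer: sqrt(1 + 4*I) ≈ 1.6005 + 1.2496*I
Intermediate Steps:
I(A) = sqrt(2)*sqrt(A) (I(A) = sqrt(2*A) = sqrt(2)*sqrt(A))
E(f) = 1
M = 4*I (M = 2*(sqrt(2)*sqrt(-2) + 0) = 2*(sqrt(2)*(I*sqrt(2)) + 0) = 2*(2*I + 0) = 2*(2*I) = 4*I ≈ 4.0*I)
sqrt(M + E(u)) = sqrt(4*I + 1) = sqrt(1 + 4*I)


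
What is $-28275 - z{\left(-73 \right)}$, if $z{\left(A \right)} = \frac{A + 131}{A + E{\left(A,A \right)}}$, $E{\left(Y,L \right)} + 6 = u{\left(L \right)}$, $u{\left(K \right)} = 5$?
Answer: $- \frac{1046146}{37} \approx -28274.0$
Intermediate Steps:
$E{\left(Y,L \right)} = -1$ ($E{\left(Y,L \right)} = -6 + 5 = -1$)
$z{\left(A \right)} = \frac{131 + A}{-1 + A}$ ($z{\left(A \right)} = \frac{A + 131}{A - 1} = \frac{131 + A}{-1 + A}$)
$-28275 - z{\left(-73 \right)} = -28275 - \frac{131 - 73}{-1 - 73} = -28275 - \frac{1}{-74} \cdot 58 = -28275 - \left(- \frac{1}{74}\right) 58 = -28275 - - \frac{29}{37} = -28275 + \frac{29}{37} = - \frac{1046146}{37}$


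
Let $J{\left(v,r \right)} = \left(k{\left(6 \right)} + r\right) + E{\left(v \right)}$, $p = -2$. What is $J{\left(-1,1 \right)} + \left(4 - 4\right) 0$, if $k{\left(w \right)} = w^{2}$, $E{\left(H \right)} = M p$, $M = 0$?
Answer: $37$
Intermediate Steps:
$E{\left(H \right)} = 0$ ($E{\left(H \right)} = 0 \left(-2\right) = 0$)
$J{\left(v,r \right)} = 36 + r$ ($J{\left(v,r \right)} = \left(6^{2} + r\right) + 0 = \left(36 + r\right) + 0 = 36 + r$)
$J{\left(-1,1 \right)} + \left(4 - 4\right) 0 = \left(36 + 1\right) + \left(4 - 4\right) 0 = 37 + \left(4 - 4\right) 0 = 37 + 0 \cdot 0 = 37 + 0 = 37$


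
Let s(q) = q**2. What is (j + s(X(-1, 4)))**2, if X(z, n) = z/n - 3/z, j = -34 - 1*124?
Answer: 5793649/256 ≈ 22631.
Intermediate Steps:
j = -158 (j = -34 - 124 = -158)
X(z, n) = -3/z + z/n
(j + s(X(-1, 4)))**2 = (-158 + (-3/(-1) - 1/4)**2)**2 = (-158 + (-3*(-1) - 1*1/4)**2)**2 = (-158 + (3 - 1/4)**2)**2 = (-158 + (11/4)**2)**2 = (-158 + 121/16)**2 = (-2407/16)**2 = 5793649/256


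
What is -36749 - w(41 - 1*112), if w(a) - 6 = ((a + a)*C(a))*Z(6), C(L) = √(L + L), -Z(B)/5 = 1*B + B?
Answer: -36755 - 8520*I*√142 ≈ -36755.0 - 1.0153e+5*I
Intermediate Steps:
Z(B) = -10*B (Z(B) = -5*(1*B + B) = -5*(B + B) = -10*B)
C(L) = √2*√L (C(L) = √(2*L) = √2*√L)
w(a) = 6 - 120*√2*a^(3/2) (w(a) = 6 + ((a + a)*(√2*√a))*(-10*6) = 6 + ((2*a)*(√2*√a))*(-60) = 6 + (2*√2*a^(3/2))*(-60) = 6 - 120*√2*a^(3/2))
-36749 - w(41 - 1*112) = -36749 - (6 - 120*√2*(41 - 1*112)^(3/2)) = -36749 - (6 - 120*√2*(41 - 112)^(3/2)) = -36749 - (6 - 120*√2*(-71)^(3/2)) = -36749 - (6 - 120*√2*(-71*I*√71)) = -36749 - (6 + 8520*I*√142) = -36749 + (-6 - 8520*I*√142) = -36755 - 8520*I*√142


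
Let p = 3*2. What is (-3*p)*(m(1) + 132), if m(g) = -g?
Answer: -2358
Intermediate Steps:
p = 6
(-3*p)*(m(1) + 132) = (-3*6)*(-1*1 + 132) = -18*(-1 + 132) = -18*131 = -2358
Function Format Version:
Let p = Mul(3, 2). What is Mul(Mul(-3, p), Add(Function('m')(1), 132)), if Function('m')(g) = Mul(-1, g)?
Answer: -2358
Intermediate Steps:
p = 6
Mul(Mul(-3, p), Add(Function('m')(1), 132)) = Mul(Mul(-3, 6), Add(Mul(-1, 1), 132)) = Mul(-18, Add(-1, 132)) = Mul(-18, 131) = -2358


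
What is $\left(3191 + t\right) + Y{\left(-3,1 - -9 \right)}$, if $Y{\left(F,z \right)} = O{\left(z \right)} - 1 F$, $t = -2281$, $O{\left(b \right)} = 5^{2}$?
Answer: $938$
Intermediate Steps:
$O{\left(b \right)} = 25$
$Y{\left(F,z \right)} = 25 - F$ ($Y{\left(F,z \right)} = 25 - 1 F = 25 - F$)
$\left(3191 + t\right) + Y{\left(-3,1 - -9 \right)} = \left(3191 - 2281\right) + \left(25 - -3\right) = 910 + \left(25 + 3\right) = 910 + 28 = 938$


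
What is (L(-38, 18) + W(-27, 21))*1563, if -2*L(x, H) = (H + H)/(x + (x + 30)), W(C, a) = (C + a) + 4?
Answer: -57831/23 ≈ -2514.4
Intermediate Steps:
W(C, a) = 4 + C + a
L(x, H) = -H/(30 + 2*x) (L(x, H) = -(H + H)/(2*(x + (x + 30))) = -2*H/(2*(x + (30 + x))) = -2*H/(2*(30 + 2*x)) = -H/(30 + 2*x))
(L(-38, 18) + W(-27, 21))*1563 = (-1*18/(30 + 2*(-38)) + (4 - 27 + 21))*1563 = (-1*18/(30 - 76) - 2)*1563 = (-1*18/(-46) - 2)*1563 = (-1*18*(-1/46) - 2)*1563 = (9/23 - 2)*1563 = -37/23*1563 = -57831/23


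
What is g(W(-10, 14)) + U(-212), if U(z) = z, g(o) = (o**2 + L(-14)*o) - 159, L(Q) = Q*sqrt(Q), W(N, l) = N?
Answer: -271 + 140*I*sqrt(14) ≈ -271.0 + 523.83*I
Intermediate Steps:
L(Q) = Q**(3/2)
g(o) = -159 + o**2 - 14*I*o*sqrt(14) (g(o) = (o**2 + (-14)**(3/2)*o) - 159 = (o**2 + (-14*I*sqrt(14))*o) - 159 = (o**2 - 14*I*o*sqrt(14)) - 159 = -159 + o**2 - 14*I*o*sqrt(14))
g(W(-10, 14)) + U(-212) = (-159 + (-10)**2 - 14*I*(-10)*sqrt(14)) - 212 = (-159 + 100 + 140*I*sqrt(14)) - 212 = (-59 + 140*I*sqrt(14)) - 212 = -271 + 140*I*sqrt(14)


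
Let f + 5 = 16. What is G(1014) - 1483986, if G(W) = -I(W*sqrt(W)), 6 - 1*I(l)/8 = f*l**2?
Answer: 91746501438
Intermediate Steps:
f = 11 (f = -5 + 16 = 11)
I(l) = 48 - 88*l**2
G(W) = -48 + 88*W**3 (G(W) = -(48 - 88*W**3) = -48 + 88*W**3)
G(1014) - 1483986 = (-48 + 88*1014**3) - 1483986 = (-48 + 88*1042590744) - 1483986 = (-48 + 91747985472) - 1483986 = 91747985424 - 1483986 = 91746501438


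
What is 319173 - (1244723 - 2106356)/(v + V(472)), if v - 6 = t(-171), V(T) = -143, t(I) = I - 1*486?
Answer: 252561729/794 ≈ 3.1809e+5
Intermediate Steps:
t(I) = -486 + I (t(I) = I - 486 = -486 + I)
v = -651 (v = 6 + (-486 - 171) = 6 - 657 = -651)
319173 - (1244723 - 2106356)/(v + V(472)) = 319173 - (1244723 - 2106356)/(-651 - 143) = 319173 - (-861633)/(-794) = 319173 - (-861633)*(-1)/794 = 319173 - 1*861633/794 = 319173 - 861633/794 = 252561729/794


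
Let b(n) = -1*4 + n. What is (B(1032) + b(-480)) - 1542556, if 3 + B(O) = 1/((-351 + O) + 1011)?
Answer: -2610828755/1692 ≈ -1.5430e+6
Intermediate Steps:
B(O) = -3 + 1/(660 + O) (B(O) = -3 + 1/((-351 + O) + 1011) = -3 + 1/(660 + O))
b(n) = -4 + n
(B(1032) + b(-480)) - 1542556 = ((-1979 - 3*1032)/(660 + 1032) + (-4 - 480)) - 1542556 = ((-1979 - 3096)/1692 - 484) - 1542556 = ((1/1692)*(-5075) - 484) - 1542556 = (-5075/1692 - 484) - 1542556 = -824003/1692 - 1542556 = -2610828755/1692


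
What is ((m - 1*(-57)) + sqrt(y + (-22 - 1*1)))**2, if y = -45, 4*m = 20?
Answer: 3776 + 248*I*sqrt(17) ≈ 3776.0 + 1022.5*I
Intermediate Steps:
m = 5 (m = (1/4)*20 = 5)
((m - 1*(-57)) + sqrt(y + (-22 - 1*1)))**2 = ((5 - 1*(-57)) + sqrt(-45 + (-22 - 1*1)))**2 = ((5 + 57) + sqrt(-45 + (-22 - 1)))**2 = (62 + sqrt(-45 - 23))**2 = (62 + sqrt(-68))**2 = (62 + 2*I*sqrt(17))**2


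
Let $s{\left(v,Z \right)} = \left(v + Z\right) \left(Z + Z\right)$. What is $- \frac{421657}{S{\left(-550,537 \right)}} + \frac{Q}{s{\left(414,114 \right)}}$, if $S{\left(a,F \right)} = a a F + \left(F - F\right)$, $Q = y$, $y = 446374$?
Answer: $\frac{274467226283}{74073780000} \approx 3.7053$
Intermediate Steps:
$s{\left(v,Z \right)} = 2 Z \left(Z + v\right)$ ($s{\left(v,Z \right)} = \left(Z + v\right) 2 Z = 2 Z \left(Z + v\right)$)
$Q = 446374$
$S{\left(a,F \right)} = F a^{2}$ ($S{\left(a,F \right)} = a^{2} F + 0 = F a^{2} + 0 = F a^{2}$)
$- \frac{421657}{S{\left(-550,537 \right)}} + \frac{Q}{s{\left(414,114 \right)}} = - \frac{421657}{537 \left(-550\right)^{2}} + \frac{446374}{2 \cdot 114 \left(114 + 414\right)} = - \frac{421657}{537 \cdot 302500} + \frac{446374}{2 \cdot 114 \cdot 528} = - \frac{421657}{162442500} + \frac{446374}{120384} = \left(-421657\right) \frac{1}{162442500} + 446374 \cdot \frac{1}{120384} = - \frac{421657}{162442500} + \frac{223187}{60192} = \frac{274467226283}{74073780000}$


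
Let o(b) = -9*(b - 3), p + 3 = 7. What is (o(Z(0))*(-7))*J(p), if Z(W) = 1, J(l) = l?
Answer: -504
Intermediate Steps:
p = 4 (p = -3 + 7 = 4)
o(b) = 27 - 9*b (o(b) = -9*(-3 + b) = 27 - 9*b)
(o(Z(0))*(-7))*J(p) = ((27 - 9*1)*(-7))*4 = ((27 - 9)*(-7))*4 = (18*(-7))*4 = -126*4 = -504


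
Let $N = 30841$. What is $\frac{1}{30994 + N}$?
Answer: $\frac{1}{61835} \approx 1.6172 \cdot 10^{-5}$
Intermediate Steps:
$\frac{1}{30994 + N} = \frac{1}{30994 + 30841} = \frac{1}{61835}$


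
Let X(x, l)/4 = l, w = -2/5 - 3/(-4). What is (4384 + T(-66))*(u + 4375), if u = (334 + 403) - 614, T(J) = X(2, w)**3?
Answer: 2466446814/125 ≈ 1.9732e+7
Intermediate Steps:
w = 7/20 (w = -2*1/5 - 3*(-1/4) = -2/5 + 3/4 = 7/20 ≈ 0.35000)
X(x, l) = 4*l
T(J) = 343/125 (T(J) = (4*(7/20))**3 = (7/5)**3 = 343/125)
u = 123 (u = 737 - 614 = 123)
(4384 + T(-66))*(u + 4375) = (4384 + 343/125)*(123 + 4375) = (548343/125)*4498 = 2466446814/125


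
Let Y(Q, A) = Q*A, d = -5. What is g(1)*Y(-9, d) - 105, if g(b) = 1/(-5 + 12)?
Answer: -690/7 ≈ -98.571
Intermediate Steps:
g(b) = ⅐ (g(b) = 1/7 = ⅐)
Y(Q, A) = A*Q
g(1)*Y(-9, d) - 105 = (-5*(-9))/7 - 105 = (⅐)*45 - 105 = 45/7 - 105 = -690/7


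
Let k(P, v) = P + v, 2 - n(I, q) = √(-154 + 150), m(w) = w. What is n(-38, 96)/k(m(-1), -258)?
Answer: -2/259 + 2*I/259 ≈ -0.007722 + 0.007722*I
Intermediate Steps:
n(I, q) = 2 - 2*I (n(I, q) = 2 - √(-154 + 150) = 2 - √(-4) = 2 - 2*I)
n(-38, 96)/k(m(-1), -258) = (2 - 2*I)/(-1 - 258) = (2 - 2*I)/(-259) = (2 - 2*I)*(-1/259) = -2/259 + 2*I/259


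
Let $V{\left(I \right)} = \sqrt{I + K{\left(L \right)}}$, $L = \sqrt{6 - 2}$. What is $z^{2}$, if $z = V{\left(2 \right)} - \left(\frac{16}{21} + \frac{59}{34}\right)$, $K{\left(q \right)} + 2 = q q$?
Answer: $\frac{126025}{509796} \approx 0.24721$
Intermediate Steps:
$L = 2$ ($L = \sqrt{4} = 2$)
$K{\left(q \right)} = -2 + q^{2}$ ($K{\left(q \right)} = -2 + q q = -2 + q^{2}$)
$V{\left(I \right)} = \sqrt{2 + I}$ ($V{\left(I \right)} = \sqrt{I - \left(2 - 2^{2}\right)} = \sqrt{I + \left(-2 + 4\right)} = \sqrt{I + 2} = \sqrt{2 + I}$)
$z = - \frac{355}{714}$ ($z = \sqrt{2 + 2} - \left(\frac{16}{21} + \frac{59}{34}\right) = \sqrt{4} - \frac{1783}{714} = 2 - \frac{1783}{714} = - \frac{355}{714} \approx -0.4972$)
$z^{2} = \left(- \frac{355}{714}\right)^{2} = \frac{126025}{509796}$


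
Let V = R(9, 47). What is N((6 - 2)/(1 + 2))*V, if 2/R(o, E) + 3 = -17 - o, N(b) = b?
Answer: -8/87 ≈ -0.091954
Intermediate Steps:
R(o, E) = 2/(-20 - o) (R(o, E) = 2/(-3 + (-17 - o)) = 2/(-20 - o))
V = -2/29 (V = -2/(20 + 9) = -2/29 ≈ -0.068966)
N((6 - 2)/(1 + 2))*V = ((6 - 2)/(1 + 2))*(-2/29) = (4/3)*(-2/29) = -8/87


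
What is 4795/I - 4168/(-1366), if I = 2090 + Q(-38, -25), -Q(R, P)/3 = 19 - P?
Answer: 7355457/1337314 ≈ 5.5002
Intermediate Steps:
Q(R, P) = -57 + 3*P (Q(R, P) = -3*(19 - P) = -57 + 3*P)
I = 1958 (I = 2090 + (-57 + 3*(-25)) = 2090 + (-57 - 75) = 2090 - 132 = 1958)
4795/I - 4168/(-1366) = 4795/1958 - 4168/(-1366) = 4795*(1/1958) - 4168*(-1/1366) = 4795/1958 + 2084/683 = 7355457/1337314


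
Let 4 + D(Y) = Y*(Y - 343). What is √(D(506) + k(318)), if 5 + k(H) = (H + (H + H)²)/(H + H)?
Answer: √332422/2 ≈ 288.28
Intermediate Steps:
D(Y) = -4 + Y*(-343 + Y) (D(Y) = -4 + Y*(Y - 343) = -4 + Y*(-343 + Y))
k(H) = -5 + (H + 4*H²)/(2*H) (k(H) = -5 + (H + (H + H)²)/(H + H) = -5 + (H + (2*H)²)/((2*H)) = -5 + (H + 4*H²)*(1/(2*H)) = -5 + (H + 4*H²)/(2*H))
√(D(506) + k(318)) = √((-4 + 506² - 343*506) + (-9/2 + 2*318)) = √((-4 + 256036 - 173558) + (-9/2 + 636)) = √(82474 + 1263/2) = √(166211/2) = √332422/2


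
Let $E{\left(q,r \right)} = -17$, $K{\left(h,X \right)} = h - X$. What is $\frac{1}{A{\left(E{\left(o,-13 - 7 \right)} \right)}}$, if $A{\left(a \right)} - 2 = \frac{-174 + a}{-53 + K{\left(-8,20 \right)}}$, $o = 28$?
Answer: $\frac{81}{353} \approx 0.22946$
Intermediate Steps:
$A{\left(a \right)} = \frac{112}{27} - \frac{a}{81}$ ($A{\left(a \right)} = 2 + \frac{-174 + a}{-53 - 28} = 2 + \frac{-174 + a}{-81} = 2 + \left(-174 + a\right) \left(- \frac{1}{81}\right) = 2 - \left(- \frac{58}{27} + \frac{a}{81}\right) = \frac{112}{27} - \frac{a}{81}$)
$\frac{1}{A{\left(E{\left(o,-13 - 7 \right)} \right)}} = \frac{1}{\frac{112}{27} - - \frac{17}{81}} = \frac{1}{\frac{112}{27} + \frac{17}{81}} = \frac{1}{\frac{353}{81}} = \frac{81}{353}$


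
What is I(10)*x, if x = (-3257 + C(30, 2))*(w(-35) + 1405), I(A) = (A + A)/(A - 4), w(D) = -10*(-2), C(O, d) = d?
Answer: -15461250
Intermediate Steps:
w(D) = 20
I(A) = 2*A/(-4 + A) (I(A) = (2*A)/(-4 + A) = 2*A/(-4 + A))
x = -4638375 (x = (-3257 + 2)*(20 + 1405) = -3255*1425 = -4638375)
I(10)*x = (2*10/(-4 + 10))*(-4638375) = (2*10/6)*(-4638375) = (2*10*(⅙))*(-4638375) = (10/3)*(-4638375) = -15461250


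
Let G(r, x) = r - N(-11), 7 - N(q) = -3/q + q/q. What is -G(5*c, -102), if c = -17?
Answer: 998/11 ≈ 90.727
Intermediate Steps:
N(q) = 6 + 3/q (N(q) = 7 - (-3/q + q/q) = 7 - (-3/q + 1) = 7 - (1 - 3/q) = 7 + (-1 + 3/q) = 6 + 3/q)
G(r, x) = -63/11 + r (G(r, x) = r - (6 + 3/(-11)) = r - (6 + 3*(-1/11)) = r - (6 - 3/11) = r - 1*63/11 = r - 63/11 = -63/11 + r)
-G(5*c, -102) = -(-63/11 + 5*(-17)) = -(-63/11 - 85) = -1*(-998/11) = 998/11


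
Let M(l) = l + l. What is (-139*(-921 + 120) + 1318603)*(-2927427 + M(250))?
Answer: -4185335848234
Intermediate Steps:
M(l) = 2*l
(-139*(-921 + 120) + 1318603)*(-2927427 + M(250)) = (-139*(-921 + 120) + 1318603)*(-2927427 + 2*250) = (-139*(-801) + 1318603)*(-2927427 + 500) = (111339 + 1318603)*(-2926927) = 1429942*(-2926927) = -4185335848234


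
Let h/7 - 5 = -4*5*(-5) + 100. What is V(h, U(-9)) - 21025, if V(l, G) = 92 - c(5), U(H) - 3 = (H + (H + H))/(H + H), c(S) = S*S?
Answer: -20958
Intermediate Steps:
c(S) = S²
U(H) = 9/2 (U(H) = 3 + (H + (H + H))/(H + H) = 3 + (H + 2*H)/((2*H)) = 3 + (3*H)*(1/(2*H)) = 3 + 3/2 = 9/2)
h = 1435 (h = 35 + 7*(-4*5*(-5) + 100) = 35 + 7*(-20*(-5) + 100) = 35 + 7*(100 + 100) = 35 + 7*200 = 35 + 1400 = 1435)
V(l, G) = 67 (V(l, G) = 92 - 1*5² = 92 - 1*25 = 92 - 25 = 67)
V(h, U(-9)) - 21025 = 67 - 21025 = -20958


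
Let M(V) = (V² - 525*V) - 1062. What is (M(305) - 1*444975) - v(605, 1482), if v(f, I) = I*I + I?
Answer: -2710943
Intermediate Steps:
M(V) = -1062 + V² - 525*V
v(f, I) = I + I² (v(f, I) = I² + I = I + I²)
(M(305) - 1*444975) - v(605, 1482) = ((-1062 + 305² - 525*305) - 1*444975) - 1482*(1 + 1482) = ((-1062 + 93025 - 160125) - 444975) - 1482*1483 = (-68162 - 444975) - 1*2197806 = -513137 - 2197806 = -2710943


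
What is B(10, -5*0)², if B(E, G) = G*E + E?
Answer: 100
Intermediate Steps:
B(E, G) = E + E*G (B(E, G) = E*G + E = E + E*G)
B(10, -5*0)² = (10*(1 - 5*0))² = (10*(1 + 0))² = (10*1)² = 10² = 100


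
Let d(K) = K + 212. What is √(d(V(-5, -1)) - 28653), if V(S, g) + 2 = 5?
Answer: I*√28438 ≈ 168.64*I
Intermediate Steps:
V(S, g) = 3 (V(S, g) = -2 + 5 = 3)
d(K) = 212 + K
√(d(V(-5, -1)) - 28653) = √((212 + 3) - 28653) = √(215 - 28653) = √(-28438) = I*√28438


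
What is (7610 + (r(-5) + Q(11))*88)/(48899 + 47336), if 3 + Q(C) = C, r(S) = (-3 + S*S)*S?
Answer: -1366/96235 ≈ -0.014194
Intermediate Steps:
r(S) = S*(-3 + S²) (r(S) = (-3 + S²)*S = S*(-3 + S²))
Q(C) = -3 + C
(7610 + (r(-5) + Q(11))*88)/(48899 + 47336) = (7610 + (-5*(-3 + (-5)²) + (-3 + 11))*88)/(48899 + 47336) = (7610 + (-5*(-3 + 25) + 8)*88)/96235 = (7610 + (-5*22 + 8)*88)*(1/96235) = (7610 + (-110 + 8)*88)*(1/96235) = (7610 - 102*88)*(1/96235) = (7610 - 8976)*(1/96235) = -1366*1/96235 = -1366/96235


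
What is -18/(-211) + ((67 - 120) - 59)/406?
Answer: -1166/6119 ≈ -0.19055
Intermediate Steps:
-18/(-211) + ((67 - 120) - 59)/406 = -18*(-1/211) + (-53 - 59)*(1/406) = 18/211 - 112*1/406 = 18/211 - 8/29 = -1166/6119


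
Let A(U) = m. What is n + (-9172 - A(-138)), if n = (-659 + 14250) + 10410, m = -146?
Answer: 14975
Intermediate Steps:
A(U) = -146
n = 24001 (n = 13591 + 10410 = 24001)
n + (-9172 - A(-138)) = 24001 + (-9172 - 1*(-146)) = 24001 + (-9172 + 146) = 24001 - 9026 = 14975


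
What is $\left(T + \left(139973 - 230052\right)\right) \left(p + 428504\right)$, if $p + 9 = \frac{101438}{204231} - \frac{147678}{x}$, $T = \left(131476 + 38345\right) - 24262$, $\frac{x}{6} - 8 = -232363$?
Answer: $\frac{11874980434509355712}{499516779} \approx 2.3773 \cdot 10^{10}$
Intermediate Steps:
$x = -1394130$ ($x = 48 + 6 \left(-232363\right) = 48 - 1394178 = -1394130$)
$T = 145559$ ($T = 169821 - 24262 = 145559$)
$p = - \frac{398490481952}{47454094005}$ ($p = -9 + \left(\frac{101438}{204231} - \frac{147678}{-1394130}\right) = -9 + \left(101438 \cdot \frac{1}{204231} - - \frac{24613}{232355}\right) = -9 + \left(\frac{101438}{204231} + \frac{24613}{232355}\right) = -9 + \frac{28596364093}{47454094005} = - \frac{398490481952}{47454094005} \approx -8.3974$)
$\left(T + \left(139973 - 230052\right)\right) \left(p + 428504\right) = \left(145559 + \left(139973 - 230052\right)\right) \left(- \frac{398490481952}{47454094005} + 428504\right) = \left(145559 - 90079\right) \frac{20333870607036568}{47454094005} = 55480 \cdot \frac{20333870607036568}{47454094005} = \frac{11874980434509355712}{499516779}$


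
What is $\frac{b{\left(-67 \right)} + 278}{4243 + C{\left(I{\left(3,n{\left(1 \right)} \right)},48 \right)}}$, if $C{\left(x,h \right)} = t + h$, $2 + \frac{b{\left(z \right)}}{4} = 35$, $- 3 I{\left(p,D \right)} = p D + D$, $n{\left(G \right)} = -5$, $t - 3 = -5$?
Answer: $\frac{410}{4289} \approx 0.095593$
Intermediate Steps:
$t = -2$ ($t = 3 - 5 = -2$)
$I{\left(p,D \right)} = - \frac{D}{3} - \frac{D p}{3}$ ($I{\left(p,D \right)} = - \frac{p D + D}{3} = - \frac{D p + D}{3} = - \frac{D + D p}{3} = - \frac{D}{3} - \frac{D p}{3}$)
$b{\left(z \right)} = 132$ ($b{\left(z \right)} = -8 + 4 \cdot 35 = -8 + 140 = 132$)
$C{\left(x,h \right)} = -2 + h$
$\frac{b{\left(-67 \right)} + 278}{4243 + C{\left(I{\left(3,n{\left(1 \right)} \right)},48 \right)}} = \frac{132 + 278}{4243 + \left(-2 + 48\right)} = \frac{410}{4243 + 46} = \frac{410}{4289}$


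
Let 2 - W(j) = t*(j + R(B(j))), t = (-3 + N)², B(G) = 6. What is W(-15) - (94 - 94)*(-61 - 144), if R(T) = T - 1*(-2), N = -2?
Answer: 177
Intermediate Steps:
R(T) = 2 + T (R(T) = T + 2 = 2 + T)
t = 25 (t = (-3 - 2)² = (-5)² = 25)
W(j) = -198 - 25*j (W(j) = 2 - 25*(j + (2 + 6)) = 2 - 25*(j + 8) = 2 - 25*(8 + j) = 2 - (200 + 25*j) = 2 + (-200 - 25*j) = -198 - 25*j)
W(-15) - (94 - 94)*(-61 - 144) = (-198 - 25*(-15)) - (94 - 94)*(-61 - 144) = (-198 + 375) - 0*(-205) = 177 - 1*0 = 177 + 0 = 177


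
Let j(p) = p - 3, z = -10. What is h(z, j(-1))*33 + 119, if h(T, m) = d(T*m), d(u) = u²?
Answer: 52919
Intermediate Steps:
j(p) = -3 + p
h(T, m) = T²*m² (h(T, m) = (T*m)² = T²*m²)
h(z, j(-1))*33 + 119 = ((-10)²*(-3 - 1)²)*33 + 119 = (100*(-4)²)*33 + 119 = (100*16)*33 + 119 = 1600*33 + 119 = 52800 + 119 = 52919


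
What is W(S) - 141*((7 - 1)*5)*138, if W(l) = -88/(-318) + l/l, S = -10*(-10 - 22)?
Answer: -92814457/159 ≈ -5.8374e+5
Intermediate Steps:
S = 320 (S = -10*(-32) = 320)
W(l) = 203/159 (W(l) = -88*(-1/318) + 1 = 44/159 + 1 = 203/159)
W(S) - 141*((7 - 1)*5)*138 = 203/159 - 141*((7 - 1)*5)*138 = 203/159 - 141*(6*5)*138 = 203/159 - 141*30*138 = 203/159 - 4230*138 = 203/159 - 1*583740 = 203/159 - 583740 = -92814457/159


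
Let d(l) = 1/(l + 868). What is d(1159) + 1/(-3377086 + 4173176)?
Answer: 798117/1613674430 ≈ 0.00049460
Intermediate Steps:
d(l) = 1/(868 + l)
d(1159) + 1/(-3377086 + 4173176) = 1/(868 + 1159) + 1/(-3377086 + 4173176) = 1/2027 + 1/796090 = 798117/1613674430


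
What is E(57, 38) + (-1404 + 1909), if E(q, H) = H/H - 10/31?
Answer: 15676/31 ≈ 505.68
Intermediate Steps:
E(q, H) = 21/31 (E(q, H) = 1 - 10*1/31 = 1 - 10/31 = 21/31)
E(57, 38) + (-1404 + 1909) = 21/31 + (-1404 + 1909) = 21/31 + 505 = 15676/31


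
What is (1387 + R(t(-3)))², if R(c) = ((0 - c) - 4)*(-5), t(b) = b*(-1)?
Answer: 2022084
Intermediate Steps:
t(b) = -b
R(c) = 20 + 5*c (R(c) = (-c - 4)*(-5) = (-4 - c)*(-5) = 20 + 5*c)
(1387 + R(t(-3)))² = (1387 + (20 + 5*(-1*(-3))))² = (1387 + (20 + 5*3))² = (1387 + (20 + 15))² = (1387 + 35)² = 1422² = 2022084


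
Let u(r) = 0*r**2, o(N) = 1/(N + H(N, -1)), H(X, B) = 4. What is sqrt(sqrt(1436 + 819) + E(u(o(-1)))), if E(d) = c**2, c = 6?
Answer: sqrt(36 + sqrt(2255)) ≈ 9.1371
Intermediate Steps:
o(N) = 1/(4 + N) (o(N) = 1/(N + 4) = 1/(4 + N))
u(r) = 0
E(d) = 36 (E(d) = 6**2 = 36)
sqrt(sqrt(1436 + 819) + E(u(o(-1)))) = sqrt(sqrt(1436 + 819) + 36) = sqrt(sqrt(2255) + 36) = sqrt(36 + sqrt(2255))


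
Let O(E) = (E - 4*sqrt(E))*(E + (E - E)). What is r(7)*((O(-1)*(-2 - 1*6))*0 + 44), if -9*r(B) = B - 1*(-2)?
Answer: -44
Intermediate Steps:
r(B) = -2/9 - B/9 (r(B) = -(B - 1*(-2))/9 = -(B + 2)/9 = -(2 + B)/9 = -2/9 - B/9)
O(E) = E*(E - 4*sqrt(E)) (O(E) = (E - 4*sqrt(E))*(E + 0) = (E - 4*sqrt(E))*E = E*(E - 4*sqrt(E)))
r(7)*((O(-1)*(-2 - 1*6))*0 + 44) = (-2/9 - 1/9*7)*((((-1)**2 - (-4)*I)*(-2 - 1*6))*0 + 44) = (-2/9 - 7/9)*(((1 - (-4)*I)*(-2 - 6))*0 + 44) = -(((1 + 4*I)*(-8))*0 + 44) = -((-8 - 32*I)*0 + 44) = -(0 + 44) = -1*44 = -44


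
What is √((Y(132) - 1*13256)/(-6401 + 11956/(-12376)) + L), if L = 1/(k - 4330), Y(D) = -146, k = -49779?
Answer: √49075270410258565476927/153110559921 ≈ 1.4469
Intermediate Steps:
L = -1/54109 (L = 1/(-49779 - 4330) = 1/(-54109) = -1/54109 ≈ -1.8481e-5)
√((Y(132) - 1*13256)/(-6401 + 11956/(-12376)) + L) = √((-146 - 1*13256)/(-6401 + 11956/(-12376)) - 1/54109) = √((-146 - 13256)/(-6401 + 11956*(-1/12376)) - 1/54109) = √(-13402/(-6401 - 427/442) - 1/54109) = √(-13402/(-2829669/442) - 1/54109) = √(-13402*(-442/2829669) - 1/54109) = √(5923684/2829669 - 1/54109) = √(320521787887/153110559921) = √49075270410258565476927/153110559921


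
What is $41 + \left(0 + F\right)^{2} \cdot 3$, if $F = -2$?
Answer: $53$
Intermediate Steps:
$41 + \left(0 + F\right)^{2} \cdot 3 = 41 + \left(0 - 2\right)^{2} \cdot 3 = 41 + \left(-2\right)^{2} \cdot 3 = 41 + 4 \cdot 3 = 41 + 12 = 53$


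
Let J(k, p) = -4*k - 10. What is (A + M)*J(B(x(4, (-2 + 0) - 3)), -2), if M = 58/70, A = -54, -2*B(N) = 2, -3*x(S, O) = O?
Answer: 11166/35 ≈ 319.03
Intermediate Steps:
x(S, O) = -O/3
B(N) = -1 (B(N) = -½*2 = -1)
J(k, p) = -10 - 4*k
M = 29/35 (M = 58*(1/70) = 29/35 ≈ 0.82857)
(A + M)*J(B(x(4, (-2 + 0) - 3)), -2) = (-54 + 29/35)*(-10 - 4*(-1)) = -1861*(-10 + 4)/35 = -1861/35*(-6) = 11166/35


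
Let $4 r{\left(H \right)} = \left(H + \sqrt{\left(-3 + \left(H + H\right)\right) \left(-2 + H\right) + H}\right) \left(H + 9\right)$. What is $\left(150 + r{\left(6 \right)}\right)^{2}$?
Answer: $\frac{242775}{8} + \frac{5175 \sqrt{42}}{4} \approx 38731.0$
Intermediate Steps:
$r{\left(H \right)} = \frac{\left(9 + H\right) \left(H + \sqrt{H + \left(-3 + 2 H\right) \left(-2 + H\right)}\right)}{4}$ ($r{\left(H \right)} = \frac{\left(H + \sqrt{\left(-3 + \left(H + H\right)\right) \left(-2 + H\right) + H}\right) \left(H + 9\right)}{4} = \frac{\left(H + \sqrt{\left(-3 + 2 H\right) \left(-2 + H\right) + H}\right) \left(9 + H\right)}{4} = \frac{\left(H + \sqrt{H + \left(-3 + 2 H\right) \left(-2 + H\right)}\right) \left(9 + H\right)}{4} = \frac{\left(9 + H\right) \left(H + \sqrt{H + \left(-3 + 2 H\right) \left(-2 + H\right)}\right)}{4}$)
$\left(150 + r{\left(6 \right)}\right)^{2} = \left(150 + \left(\frac{6^{2}}{4} + \frac{9}{4} \cdot 6 + \frac{9 \sqrt{6 - 36 + 2 \cdot 6^{2}}}{4} + \frac{1}{4} \cdot 6 \sqrt{6 - 36 + 2 \cdot 6^{2}}\right)\right)^{2} = \left(150 + \left(\frac{1}{4} \cdot 36 + \frac{27}{2} + \frac{9 \sqrt{6 - 36 + 2 \cdot 36}}{4} + \frac{1}{4} \cdot 6 \sqrt{6 - 36 + 2 \cdot 36}\right)\right)^{2} = \left(150 + \left(9 + \frac{27}{2} + \frac{9 \sqrt{6 - 36 + 72}}{4} + \frac{1}{4} \cdot 6 \sqrt{6 - 36 + 72}\right)\right)^{2} = \left(150 + \left(9 + \frac{27}{2} + \frac{9 \sqrt{42}}{4} + \frac{1}{4} \cdot 6 \sqrt{42}\right)\right)^{2} = \left(150 + \left(9 + \frac{27}{2} + \frac{9 \sqrt{42}}{4} + \frac{3 \sqrt{42}}{2}\right)\right)^{2} = \left(150 + \left(\frac{45}{2} + \frac{15 \sqrt{42}}{4}\right)\right)^{2} = \left(\frac{345}{2} + \frac{15 \sqrt{42}}{4}\right)^{2}$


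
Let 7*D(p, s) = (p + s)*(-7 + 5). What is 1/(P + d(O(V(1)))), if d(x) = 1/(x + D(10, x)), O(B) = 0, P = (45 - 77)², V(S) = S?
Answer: 20/20473 ≈ 0.00097690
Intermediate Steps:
D(p, s) = -2*p/7 - 2*s/7 (D(p, s) = ((p + s)*(-7 + 5))/7 = ((p + s)*(-2))/7 = (-2*p - 2*s)/7 = -2*p/7 - 2*s/7)
P = 1024 (P = (-32)² = 1024)
d(x) = 1/(-20/7 + 5*x/7) (d(x) = 1/(x + (-2/7*10 - 2*x/7)) = 1/(x + (-20/7 - 2*x/7)) = 1/(-20/7 + 5*x/7))
1/(P + d(O(V(1)))) = 1/(1024 + 7/(5*(-4 + 0))) = 1/(1024 + (7/5)/(-4)) = 1/(1024 + (7/5)*(-¼)) = 1/(1024 - 7/20) = 1/(20473/20) = 20/20473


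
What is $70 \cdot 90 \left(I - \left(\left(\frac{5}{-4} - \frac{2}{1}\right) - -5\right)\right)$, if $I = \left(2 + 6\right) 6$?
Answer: $291375$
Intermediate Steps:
$I = 48$ ($I = 8 \cdot 6 = 48$)
$70 \cdot 90 \left(I - \left(\left(\frac{5}{-4} - \frac{2}{1}\right) - -5\right)\right) = 70 \cdot 90 \left(48 - \left(\left(\frac{5}{-4} - \frac{2}{1}\right) - -5\right)\right) = 6300 \left(48 - \left(\left(5 \left(- \frac{1}{4}\right) - 2\right) + 5\right)\right) = 6300 \left(48 - \left(\left(- \frac{5}{4} - 2\right) + 5\right)\right) = 6300 \left(48 - \left(- \frac{13}{4} + 5\right)\right) = 6300 \left(48 - \frac{7}{4}\right) = 6300 \cdot \frac{185}{4} = 291375$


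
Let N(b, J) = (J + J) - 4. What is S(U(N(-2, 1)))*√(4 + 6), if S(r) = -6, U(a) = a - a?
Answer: -6*√10 ≈ -18.974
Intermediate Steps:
N(b, J) = -4 + 2*J (N(b, J) = 2*J - 4 = -4 + 2*J)
U(a) = 0
S(U(N(-2, 1)))*√(4 + 6) = -6*√(4 + 6) = -6*√10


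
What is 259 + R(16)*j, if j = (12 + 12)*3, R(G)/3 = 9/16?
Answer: 761/2 ≈ 380.50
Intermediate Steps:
R(G) = 27/16 (R(G) = 3*(9/16) = 27/16)
j = 72 (j = 24*3 = 72)
259 + R(16)*j = 259 + (27/16)*72 = 259 + 243/2 = 761/2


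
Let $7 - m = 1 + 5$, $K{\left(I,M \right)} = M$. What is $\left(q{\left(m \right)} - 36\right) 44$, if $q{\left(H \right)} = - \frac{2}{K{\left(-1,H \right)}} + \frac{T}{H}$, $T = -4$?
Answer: $-1848$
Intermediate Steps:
$m = 1$ ($m = 7 - \left(1 + 5\right) = 7 - 6 = 1$)
$q{\left(H \right)} = - \frac{6}{H}$ ($q{\left(H \right)} = - \frac{2}{H} - \frac{4}{H} = - \frac{6}{H}$)
$\left(q{\left(m \right)} - 36\right) 44 = \left(- \frac{6}{1} - 36\right) 44 = \left(\left(-6\right) 1 - 36\right) 44 = \left(-6 - 36\right) 44 = \left(-42\right) 44 = -1848$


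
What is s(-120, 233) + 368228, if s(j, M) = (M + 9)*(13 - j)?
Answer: 400414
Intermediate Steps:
s(j, M) = (9 + M)*(13 - j)
s(-120, 233) + 368228 = (117 - 9*(-120) + 13*233 - 1*233*(-120)) + 368228 = (117 + 1080 + 3029 + 27960) + 368228 = 32186 + 368228 = 400414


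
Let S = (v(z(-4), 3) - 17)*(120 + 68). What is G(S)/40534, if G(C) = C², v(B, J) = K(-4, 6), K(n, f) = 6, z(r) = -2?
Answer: 2138312/20267 ≈ 105.51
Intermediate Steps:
v(B, J) = 6
S = -2068 (S = (6 - 17)*(120 + 68) = -11*188 = -2068)
G(S)/40534 = (-2068)²/40534 = 4276624*(1/40534) = 2138312/20267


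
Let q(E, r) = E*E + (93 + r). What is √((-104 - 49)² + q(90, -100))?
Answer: √31502 ≈ 177.49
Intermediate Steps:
q(E, r) = 93 + r + E² (q(E, r) = E² + (93 + r) = 93 + r + E²)
√((-104 - 49)² + q(90, -100)) = √((-104 - 49)² + (93 - 100 + 90²)) = √((-153)² + (93 - 100 + 8100)) = √(23409 + 8093) = √31502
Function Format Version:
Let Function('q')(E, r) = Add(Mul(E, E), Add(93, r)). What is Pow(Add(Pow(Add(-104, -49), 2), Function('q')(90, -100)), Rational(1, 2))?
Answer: Pow(31502, Rational(1, 2)) ≈ 177.49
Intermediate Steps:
Function('q')(E, r) = Add(93, r, Pow(E, 2)) (Function('q')(E, r) = Add(Pow(E, 2), Add(93, r)) = Add(93, r, Pow(E, 2)))
Pow(Add(Pow(Add(-104, -49), 2), Function('q')(90, -100)), Rational(1, 2)) = Pow(Add(Pow(Add(-104, -49), 2), Add(93, -100, Pow(90, 2))), Rational(1, 2)) = Pow(Add(Pow(-153, 2), Add(93, -100, 8100)), Rational(1, 2)) = Pow(Add(23409, 8093), Rational(1, 2)) = Pow(31502, Rational(1, 2))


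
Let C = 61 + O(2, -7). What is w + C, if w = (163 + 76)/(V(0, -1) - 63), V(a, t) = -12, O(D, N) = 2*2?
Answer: 4636/75 ≈ 61.813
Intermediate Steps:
O(D, N) = 4
C = 65 (C = 61 + 4 = 65)
w = -239/75 (w = (163 + 76)/(-12 - 63) = 239/(-75) = 239*(-1/75) = -239/75 ≈ -3.1867)
w + C = -239/75 + 65 = 4636/75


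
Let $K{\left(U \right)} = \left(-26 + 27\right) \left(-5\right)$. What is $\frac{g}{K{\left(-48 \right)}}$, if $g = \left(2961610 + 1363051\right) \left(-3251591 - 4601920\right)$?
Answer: $\frac{33963772734771}{5} \approx 6.7928 \cdot 10^{12}$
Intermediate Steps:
$K{\left(U \right)} = -5$ ($K{\left(U \right)} = 1 \left(-5\right) = -5$)
$g = -33963772734771$ ($g = 4324661 \left(-7853511\right) = -33963772734771$)
$\frac{g}{K{\left(-48 \right)}} = - \frac{33963772734771}{-5} = \left(-33963772734771\right) \left(- \frac{1}{5}\right) = \frac{33963772734771}{5}$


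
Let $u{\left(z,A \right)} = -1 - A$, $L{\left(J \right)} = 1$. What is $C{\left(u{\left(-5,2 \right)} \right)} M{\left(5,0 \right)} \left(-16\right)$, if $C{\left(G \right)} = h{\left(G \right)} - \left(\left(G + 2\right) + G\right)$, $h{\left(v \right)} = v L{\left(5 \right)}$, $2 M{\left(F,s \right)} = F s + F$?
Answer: $-40$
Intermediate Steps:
$M{\left(F,s \right)} = \frac{F}{2} + \frac{F s}{2}$ ($M{\left(F,s \right)} = \frac{F s + F}{2} = \frac{F + F s}{2} = \frac{F}{2} + \frac{F s}{2}$)
$h{\left(v \right)} = v$ ($h{\left(v \right)} = v 1 = v$)
$C{\left(G \right)} = -2 - G$ ($C{\left(G \right)} = G - \left(\left(G + 2\right) + G\right) = G - \left(\left(2 + G\right) + G\right) = G - \left(2 + 2 G\right) = -2 - G$)
$C{\left(u{\left(-5,2 \right)} \right)} M{\left(5,0 \right)} \left(-16\right) = \left(-2 - \left(-1 - 2\right)\right) \frac{1}{2} \cdot 5 \left(1 + 0\right) \left(-16\right) = \left(-2 - \left(-1 - 2\right)\right) \frac{1}{2} \cdot 5 \cdot 1 \left(-16\right) = \left(-2 - -3\right) \frac{5}{2} \left(-16\right) = \left(-2 + 3\right) \frac{5}{2} \left(-16\right) = 1 \cdot \frac{5}{2} \left(-16\right) = \frac{5}{2} \left(-16\right) = -40$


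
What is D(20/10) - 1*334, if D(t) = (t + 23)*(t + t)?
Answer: -234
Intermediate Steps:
D(t) = 2*t*(23 + t) (D(t) = (23 + t)*(2*t) = 2*t*(23 + t))
D(20/10) - 1*334 = 2*(20/10)*(23 + 20/10) - 1*334 = 2*(20*(⅒))*(23 + 20*(⅒)) - 334 = 2*2*(23 + 2) - 334 = 2*2*25 - 334 = 100 - 334 = -234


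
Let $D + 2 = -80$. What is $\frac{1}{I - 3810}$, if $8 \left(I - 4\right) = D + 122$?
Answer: $- \frac{1}{3801} \approx -0.00026309$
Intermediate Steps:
$D = -82$ ($D = -2 - 80 = -82$)
$I = 9$ ($I = 4 + \frac{-82 + 122}{8} = 4 + \frac{1}{8} \cdot 40 = 4 + 5 = 9$)
$\frac{1}{I - 3810} = \frac{1}{9 - 3810} = \frac{1}{-3801} = - \frac{1}{3801}$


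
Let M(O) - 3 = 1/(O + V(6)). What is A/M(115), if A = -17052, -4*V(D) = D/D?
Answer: -7826868/1381 ≈ -5667.5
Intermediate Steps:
V(D) = -1/4 (V(D) = -D/(4*D) = -1/4*1 = -1/4)
M(O) = 3 + 1/(-1/4 + O) (M(O) = 3 + 1/(O - 1/4) = 3 + 1/(-1/4 + O))
A/M(115) = -17052*(-1 + 4*115)/(1 + 12*115) = -17052*(-1 + 460)/(1 + 1380) = -17052/(1381/459) = -17052/((1/459)*1381) = -17052/1381/459 = -17052*459/1381 = -7826868/1381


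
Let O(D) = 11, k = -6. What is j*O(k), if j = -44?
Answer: -484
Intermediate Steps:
j*O(k) = -44*11 = -484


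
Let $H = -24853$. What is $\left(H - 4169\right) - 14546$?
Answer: $-43568$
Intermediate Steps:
$\left(H - 4169\right) - 14546 = \left(-24853 - 4169\right) - 14546 = -29022 - 14546 = -43568$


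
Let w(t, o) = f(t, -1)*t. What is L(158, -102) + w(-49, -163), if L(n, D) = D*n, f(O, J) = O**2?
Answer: -133765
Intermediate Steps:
w(t, o) = t**3 (w(t, o) = t**2*t = t**3)
L(158, -102) + w(-49, -163) = -102*158 + (-49)**3 = -16116 - 117649 = -133765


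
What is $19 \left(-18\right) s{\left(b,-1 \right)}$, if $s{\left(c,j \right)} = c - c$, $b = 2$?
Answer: $0$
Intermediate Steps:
$s{\left(c,j \right)} = 0$
$19 \left(-18\right) s{\left(b,-1 \right)} = 19 \left(-18\right) 0 = \left(-342\right) 0 = 0$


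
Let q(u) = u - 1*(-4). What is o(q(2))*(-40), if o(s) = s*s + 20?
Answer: -2240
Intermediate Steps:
q(u) = 4 + u (q(u) = u + 4 = 4 + u)
o(s) = 20 + s**2 (o(s) = s**2 + 20 = 20 + s**2)
o(q(2))*(-40) = (20 + (4 + 2)**2)*(-40) = (20 + 6**2)*(-40) = (20 + 36)*(-40) = 56*(-40) = -2240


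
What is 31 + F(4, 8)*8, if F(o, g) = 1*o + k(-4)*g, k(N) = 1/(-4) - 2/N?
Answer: 79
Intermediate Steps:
k(N) = -1/4 - 2/N (k(N) = 1*(-1/4) - 2/N = -1/4 - 2/N)
F(o, g) = o + g/4 (F(o, g) = 1*o + ((1/4)*(-8 - 1*(-4))/(-4))*g = o + ((1/4)*(-1/4)*(-8 + 4))*g = o + ((1/4)*(-1/4)*(-4))*g = o + g/4)
31 + F(4, 8)*8 = 31 + (4 + (1/4)*8)*8 = 31 + (4 + 2)*8 = 31 + 6*8 = 31 + 48 = 79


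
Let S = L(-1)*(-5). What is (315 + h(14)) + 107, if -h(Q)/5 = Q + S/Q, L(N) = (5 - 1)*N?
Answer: 2414/7 ≈ 344.86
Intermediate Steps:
L(N) = 4*N
S = 20 (S = (4*(-1))*(-5) = -4*(-5) = 20)
h(Q) = -100/Q - 5*Q (h(Q) = -5*(Q + 20/Q) = -100/Q - 5*Q)
(315 + h(14)) + 107 = (315 + (-100/14 - 5*14)) + 107 = (315 + (-100*1/14 - 70)) + 107 = (315 + (-50/7 - 70)) + 107 = (315 - 540/7) + 107 = 1665/7 + 107 = 2414/7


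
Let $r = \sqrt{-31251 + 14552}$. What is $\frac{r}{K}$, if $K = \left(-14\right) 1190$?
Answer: $- \frac{i \sqrt{16699}}{16660} \approx - 0.0077566 i$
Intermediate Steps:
$r = i \sqrt{16699}$ ($r = \sqrt{-16699} = i \sqrt{16699} \approx 129.22 i$)
$K = -16660$
$\frac{r}{K} = \frac{i \sqrt{16699}}{-16660} = i \sqrt{16699} \left(- \frac{1}{16660}\right) = - \frac{i \sqrt{16699}}{16660}$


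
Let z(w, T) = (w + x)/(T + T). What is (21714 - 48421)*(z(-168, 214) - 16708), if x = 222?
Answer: 95490477895/214 ≈ 4.4622e+8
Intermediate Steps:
z(w, T) = (222 + w)/(2*T) (z(w, T) = (w + 222)/(T + T) = (222 + w)/((2*T)) = (222 + w)*(1/(2*T)) = (222 + w)/(2*T))
(21714 - 48421)*(z(-168, 214) - 16708) = (21714 - 48421)*((½)*(222 - 168)/214 - 16708) = -26707*((½)*(1/214)*54 - 16708) = -26707*(27/214 - 16708) = -26707*(-3575485/214) = 95490477895/214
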